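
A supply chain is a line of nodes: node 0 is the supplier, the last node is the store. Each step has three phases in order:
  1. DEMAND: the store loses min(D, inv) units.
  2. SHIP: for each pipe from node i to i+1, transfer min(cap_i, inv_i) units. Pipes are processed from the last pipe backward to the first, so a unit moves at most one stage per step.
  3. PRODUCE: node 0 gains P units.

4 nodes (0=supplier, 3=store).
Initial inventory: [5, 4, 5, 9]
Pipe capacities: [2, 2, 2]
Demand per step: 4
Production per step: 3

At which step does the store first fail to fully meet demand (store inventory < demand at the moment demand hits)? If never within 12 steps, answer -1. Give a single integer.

Step 1: demand=4,sold=4 ship[2->3]=2 ship[1->2]=2 ship[0->1]=2 prod=3 -> [6 4 5 7]
Step 2: demand=4,sold=4 ship[2->3]=2 ship[1->2]=2 ship[0->1]=2 prod=3 -> [7 4 5 5]
Step 3: demand=4,sold=4 ship[2->3]=2 ship[1->2]=2 ship[0->1]=2 prod=3 -> [8 4 5 3]
Step 4: demand=4,sold=3 ship[2->3]=2 ship[1->2]=2 ship[0->1]=2 prod=3 -> [9 4 5 2]
Step 5: demand=4,sold=2 ship[2->3]=2 ship[1->2]=2 ship[0->1]=2 prod=3 -> [10 4 5 2]
Step 6: demand=4,sold=2 ship[2->3]=2 ship[1->2]=2 ship[0->1]=2 prod=3 -> [11 4 5 2]
Step 7: demand=4,sold=2 ship[2->3]=2 ship[1->2]=2 ship[0->1]=2 prod=3 -> [12 4 5 2]
Step 8: demand=4,sold=2 ship[2->3]=2 ship[1->2]=2 ship[0->1]=2 prod=3 -> [13 4 5 2]
Step 9: demand=4,sold=2 ship[2->3]=2 ship[1->2]=2 ship[0->1]=2 prod=3 -> [14 4 5 2]
Step 10: demand=4,sold=2 ship[2->3]=2 ship[1->2]=2 ship[0->1]=2 prod=3 -> [15 4 5 2]
Step 11: demand=4,sold=2 ship[2->3]=2 ship[1->2]=2 ship[0->1]=2 prod=3 -> [16 4 5 2]
Step 12: demand=4,sold=2 ship[2->3]=2 ship[1->2]=2 ship[0->1]=2 prod=3 -> [17 4 5 2]
First stockout at step 4

4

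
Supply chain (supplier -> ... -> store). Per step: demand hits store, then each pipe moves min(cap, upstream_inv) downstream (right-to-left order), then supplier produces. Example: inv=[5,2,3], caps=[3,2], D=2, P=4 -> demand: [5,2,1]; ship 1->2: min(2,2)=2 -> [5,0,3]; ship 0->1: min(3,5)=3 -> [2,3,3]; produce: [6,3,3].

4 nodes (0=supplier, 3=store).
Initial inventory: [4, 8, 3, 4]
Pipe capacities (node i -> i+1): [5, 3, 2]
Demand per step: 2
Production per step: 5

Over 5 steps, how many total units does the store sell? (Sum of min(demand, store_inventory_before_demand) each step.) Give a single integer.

Step 1: sold=2 (running total=2) -> [5 9 4 4]
Step 2: sold=2 (running total=4) -> [5 11 5 4]
Step 3: sold=2 (running total=6) -> [5 13 6 4]
Step 4: sold=2 (running total=8) -> [5 15 7 4]
Step 5: sold=2 (running total=10) -> [5 17 8 4]

Answer: 10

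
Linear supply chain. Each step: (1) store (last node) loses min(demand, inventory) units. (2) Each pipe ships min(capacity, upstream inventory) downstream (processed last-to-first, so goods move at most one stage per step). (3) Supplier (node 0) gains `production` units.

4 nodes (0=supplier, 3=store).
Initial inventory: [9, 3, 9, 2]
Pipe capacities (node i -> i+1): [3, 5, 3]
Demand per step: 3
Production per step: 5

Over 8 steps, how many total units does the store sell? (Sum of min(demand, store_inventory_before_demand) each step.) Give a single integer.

Step 1: sold=2 (running total=2) -> [11 3 9 3]
Step 2: sold=3 (running total=5) -> [13 3 9 3]
Step 3: sold=3 (running total=8) -> [15 3 9 3]
Step 4: sold=3 (running total=11) -> [17 3 9 3]
Step 5: sold=3 (running total=14) -> [19 3 9 3]
Step 6: sold=3 (running total=17) -> [21 3 9 3]
Step 7: sold=3 (running total=20) -> [23 3 9 3]
Step 8: sold=3 (running total=23) -> [25 3 9 3]

Answer: 23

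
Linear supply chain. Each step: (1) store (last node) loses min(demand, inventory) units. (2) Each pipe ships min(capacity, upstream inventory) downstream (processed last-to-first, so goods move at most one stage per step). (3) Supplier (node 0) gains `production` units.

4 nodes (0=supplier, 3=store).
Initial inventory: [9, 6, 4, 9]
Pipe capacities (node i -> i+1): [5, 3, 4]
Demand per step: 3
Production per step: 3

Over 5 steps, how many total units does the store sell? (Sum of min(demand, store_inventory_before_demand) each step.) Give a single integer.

Step 1: sold=3 (running total=3) -> [7 8 3 10]
Step 2: sold=3 (running total=6) -> [5 10 3 10]
Step 3: sold=3 (running total=9) -> [3 12 3 10]
Step 4: sold=3 (running total=12) -> [3 12 3 10]
Step 5: sold=3 (running total=15) -> [3 12 3 10]

Answer: 15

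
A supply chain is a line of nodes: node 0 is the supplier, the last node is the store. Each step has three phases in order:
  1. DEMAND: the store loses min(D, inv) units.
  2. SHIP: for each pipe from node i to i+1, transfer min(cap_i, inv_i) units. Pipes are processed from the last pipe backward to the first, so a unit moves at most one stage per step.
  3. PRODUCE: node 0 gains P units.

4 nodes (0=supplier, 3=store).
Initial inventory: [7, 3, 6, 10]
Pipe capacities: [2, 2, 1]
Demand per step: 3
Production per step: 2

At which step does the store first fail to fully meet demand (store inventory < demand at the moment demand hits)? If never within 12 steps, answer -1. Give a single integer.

Step 1: demand=3,sold=3 ship[2->3]=1 ship[1->2]=2 ship[0->1]=2 prod=2 -> [7 3 7 8]
Step 2: demand=3,sold=3 ship[2->3]=1 ship[1->2]=2 ship[0->1]=2 prod=2 -> [7 3 8 6]
Step 3: demand=3,sold=3 ship[2->3]=1 ship[1->2]=2 ship[0->1]=2 prod=2 -> [7 3 9 4]
Step 4: demand=3,sold=3 ship[2->3]=1 ship[1->2]=2 ship[0->1]=2 prod=2 -> [7 3 10 2]
Step 5: demand=3,sold=2 ship[2->3]=1 ship[1->2]=2 ship[0->1]=2 prod=2 -> [7 3 11 1]
Step 6: demand=3,sold=1 ship[2->3]=1 ship[1->2]=2 ship[0->1]=2 prod=2 -> [7 3 12 1]
Step 7: demand=3,sold=1 ship[2->3]=1 ship[1->2]=2 ship[0->1]=2 prod=2 -> [7 3 13 1]
Step 8: demand=3,sold=1 ship[2->3]=1 ship[1->2]=2 ship[0->1]=2 prod=2 -> [7 3 14 1]
Step 9: demand=3,sold=1 ship[2->3]=1 ship[1->2]=2 ship[0->1]=2 prod=2 -> [7 3 15 1]
Step 10: demand=3,sold=1 ship[2->3]=1 ship[1->2]=2 ship[0->1]=2 prod=2 -> [7 3 16 1]
Step 11: demand=3,sold=1 ship[2->3]=1 ship[1->2]=2 ship[0->1]=2 prod=2 -> [7 3 17 1]
Step 12: demand=3,sold=1 ship[2->3]=1 ship[1->2]=2 ship[0->1]=2 prod=2 -> [7 3 18 1]
First stockout at step 5

5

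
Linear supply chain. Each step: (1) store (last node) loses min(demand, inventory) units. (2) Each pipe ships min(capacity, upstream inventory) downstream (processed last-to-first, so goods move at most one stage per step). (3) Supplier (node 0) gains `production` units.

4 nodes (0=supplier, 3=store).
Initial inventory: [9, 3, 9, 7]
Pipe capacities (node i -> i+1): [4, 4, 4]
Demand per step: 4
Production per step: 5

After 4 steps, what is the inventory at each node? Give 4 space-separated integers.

Step 1: demand=4,sold=4 ship[2->3]=4 ship[1->2]=3 ship[0->1]=4 prod=5 -> inv=[10 4 8 7]
Step 2: demand=4,sold=4 ship[2->3]=4 ship[1->2]=4 ship[0->1]=4 prod=5 -> inv=[11 4 8 7]
Step 3: demand=4,sold=4 ship[2->3]=4 ship[1->2]=4 ship[0->1]=4 prod=5 -> inv=[12 4 8 7]
Step 4: demand=4,sold=4 ship[2->3]=4 ship[1->2]=4 ship[0->1]=4 prod=5 -> inv=[13 4 8 7]

13 4 8 7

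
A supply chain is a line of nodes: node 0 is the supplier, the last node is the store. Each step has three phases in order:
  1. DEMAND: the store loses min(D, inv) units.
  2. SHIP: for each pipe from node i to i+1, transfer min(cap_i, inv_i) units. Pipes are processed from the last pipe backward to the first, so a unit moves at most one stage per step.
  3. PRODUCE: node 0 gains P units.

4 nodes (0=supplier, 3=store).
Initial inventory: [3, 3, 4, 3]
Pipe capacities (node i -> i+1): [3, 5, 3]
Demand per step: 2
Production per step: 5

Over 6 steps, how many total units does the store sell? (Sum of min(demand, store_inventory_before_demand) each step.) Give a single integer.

Step 1: sold=2 (running total=2) -> [5 3 4 4]
Step 2: sold=2 (running total=4) -> [7 3 4 5]
Step 3: sold=2 (running total=6) -> [9 3 4 6]
Step 4: sold=2 (running total=8) -> [11 3 4 7]
Step 5: sold=2 (running total=10) -> [13 3 4 8]
Step 6: sold=2 (running total=12) -> [15 3 4 9]

Answer: 12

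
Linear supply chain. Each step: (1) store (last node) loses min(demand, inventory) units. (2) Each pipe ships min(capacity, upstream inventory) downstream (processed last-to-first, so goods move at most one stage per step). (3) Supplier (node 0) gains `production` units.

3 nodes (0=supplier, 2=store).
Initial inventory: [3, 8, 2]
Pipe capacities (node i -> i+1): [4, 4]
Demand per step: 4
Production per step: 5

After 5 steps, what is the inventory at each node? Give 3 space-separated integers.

Step 1: demand=4,sold=2 ship[1->2]=4 ship[0->1]=3 prod=5 -> inv=[5 7 4]
Step 2: demand=4,sold=4 ship[1->2]=4 ship[0->1]=4 prod=5 -> inv=[6 7 4]
Step 3: demand=4,sold=4 ship[1->2]=4 ship[0->1]=4 prod=5 -> inv=[7 7 4]
Step 4: demand=4,sold=4 ship[1->2]=4 ship[0->1]=4 prod=5 -> inv=[8 7 4]
Step 5: demand=4,sold=4 ship[1->2]=4 ship[0->1]=4 prod=5 -> inv=[9 7 4]

9 7 4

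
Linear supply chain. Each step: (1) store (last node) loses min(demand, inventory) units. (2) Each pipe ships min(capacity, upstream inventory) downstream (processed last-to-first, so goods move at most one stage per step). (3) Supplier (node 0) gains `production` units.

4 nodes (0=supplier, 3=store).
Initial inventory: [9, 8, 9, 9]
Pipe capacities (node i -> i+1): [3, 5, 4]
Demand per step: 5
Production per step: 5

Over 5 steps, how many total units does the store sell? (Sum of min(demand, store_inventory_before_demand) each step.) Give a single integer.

Step 1: sold=5 (running total=5) -> [11 6 10 8]
Step 2: sold=5 (running total=10) -> [13 4 11 7]
Step 3: sold=5 (running total=15) -> [15 3 11 6]
Step 4: sold=5 (running total=20) -> [17 3 10 5]
Step 5: sold=5 (running total=25) -> [19 3 9 4]

Answer: 25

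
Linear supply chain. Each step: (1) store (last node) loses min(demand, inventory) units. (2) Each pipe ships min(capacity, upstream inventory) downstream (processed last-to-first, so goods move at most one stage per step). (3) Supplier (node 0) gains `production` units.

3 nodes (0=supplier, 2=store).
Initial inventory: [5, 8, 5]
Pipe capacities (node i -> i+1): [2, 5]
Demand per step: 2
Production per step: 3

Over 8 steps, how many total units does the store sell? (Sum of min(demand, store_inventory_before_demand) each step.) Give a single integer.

Answer: 16

Derivation:
Step 1: sold=2 (running total=2) -> [6 5 8]
Step 2: sold=2 (running total=4) -> [7 2 11]
Step 3: sold=2 (running total=6) -> [8 2 11]
Step 4: sold=2 (running total=8) -> [9 2 11]
Step 5: sold=2 (running total=10) -> [10 2 11]
Step 6: sold=2 (running total=12) -> [11 2 11]
Step 7: sold=2 (running total=14) -> [12 2 11]
Step 8: sold=2 (running total=16) -> [13 2 11]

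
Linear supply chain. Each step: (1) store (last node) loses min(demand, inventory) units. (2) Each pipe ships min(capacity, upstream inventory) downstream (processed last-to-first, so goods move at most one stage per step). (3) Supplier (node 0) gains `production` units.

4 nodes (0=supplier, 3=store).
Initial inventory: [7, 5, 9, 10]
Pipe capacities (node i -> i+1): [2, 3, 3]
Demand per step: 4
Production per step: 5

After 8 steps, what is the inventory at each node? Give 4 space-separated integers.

Step 1: demand=4,sold=4 ship[2->3]=3 ship[1->2]=3 ship[0->1]=2 prod=5 -> inv=[10 4 9 9]
Step 2: demand=4,sold=4 ship[2->3]=3 ship[1->2]=3 ship[0->1]=2 prod=5 -> inv=[13 3 9 8]
Step 3: demand=4,sold=4 ship[2->3]=3 ship[1->2]=3 ship[0->1]=2 prod=5 -> inv=[16 2 9 7]
Step 4: demand=4,sold=4 ship[2->3]=3 ship[1->2]=2 ship[0->1]=2 prod=5 -> inv=[19 2 8 6]
Step 5: demand=4,sold=4 ship[2->3]=3 ship[1->2]=2 ship[0->1]=2 prod=5 -> inv=[22 2 7 5]
Step 6: demand=4,sold=4 ship[2->3]=3 ship[1->2]=2 ship[0->1]=2 prod=5 -> inv=[25 2 6 4]
Step 7: demand=4,sold=4 ship[2->3]=3 ship[1->2]=2 ship[0->1]=2 prod=5 -> inv=[28 2 5 3]
Step 8: demand=4,sold=3 ship[2->3]=3 ship[1->2]=2 ship[0->1]=2 prod=5 -> inv=[31 2 4 3]

31 2 4 3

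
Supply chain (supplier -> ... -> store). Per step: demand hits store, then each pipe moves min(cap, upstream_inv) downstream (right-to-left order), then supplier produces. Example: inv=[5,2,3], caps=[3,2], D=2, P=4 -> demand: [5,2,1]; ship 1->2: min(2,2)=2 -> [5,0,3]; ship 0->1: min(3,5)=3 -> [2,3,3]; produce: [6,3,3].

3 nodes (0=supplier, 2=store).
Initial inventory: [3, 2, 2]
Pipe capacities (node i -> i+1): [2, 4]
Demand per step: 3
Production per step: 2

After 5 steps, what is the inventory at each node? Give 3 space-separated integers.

Step 1: demand=3,sold=2 ship[1->2]=2 ship[0->1]=2 prod=2 -> inv=[3 2 2]
Step 2: demand=3,sold=2 ship[1->2]=2 ship[0->1]=2 prod=2 -> inv=[3 2 2]
Step 3: demand=3,sold=2 ship[1->2]=2 ship[0->1]=2 prod=2 -> inv=[3 2 2]
Step 4: demand=3,sold=2 ship[1->2]=2 ship[0->1]=2 prod=2 -> inv=[3 2 2]
Step 5: demand=3,sold=2 ship[1->2]=2 ship[0->1]=2 prod=2 -> inv=[3 2 2]

3 2 2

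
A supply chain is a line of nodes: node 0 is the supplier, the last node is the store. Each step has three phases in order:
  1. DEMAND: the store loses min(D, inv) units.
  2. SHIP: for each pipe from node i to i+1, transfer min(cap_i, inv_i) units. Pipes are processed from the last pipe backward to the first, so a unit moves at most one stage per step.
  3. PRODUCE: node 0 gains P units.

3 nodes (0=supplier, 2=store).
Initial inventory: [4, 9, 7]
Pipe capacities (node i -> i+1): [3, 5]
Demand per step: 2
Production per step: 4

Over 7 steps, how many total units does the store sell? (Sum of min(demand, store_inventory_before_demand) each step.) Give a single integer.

Answer: 14

Derivation:
Step 1: sold=2 (running total=2) -> [5 7 10]
Step 2: sold=2 (running total=4) -> [6 5 13]
Step 3: sold=2 (running total=6) -> [7 3 16]
Step 4: sold=2 (running total=8) -> [8 3 17]
Step 5: sold=2 (running total=10) -> [9 3 18]
Step 6: sold=2 (running total=12) -> [10 3 19]
Step 7: sold=2 (running total=14) -> [11 3 20]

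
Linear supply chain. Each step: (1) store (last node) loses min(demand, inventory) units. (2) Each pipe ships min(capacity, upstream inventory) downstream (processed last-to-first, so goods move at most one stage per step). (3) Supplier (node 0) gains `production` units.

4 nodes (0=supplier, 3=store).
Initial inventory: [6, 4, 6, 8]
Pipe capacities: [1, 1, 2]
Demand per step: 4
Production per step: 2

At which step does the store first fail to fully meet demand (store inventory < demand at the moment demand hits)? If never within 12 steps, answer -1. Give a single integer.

Step 1: demand=4,sold=4 ship[2->3]=2 ship[1->2]=1 ship[0->1]=1 prod=2 -> [7 4 5 6]
Step 2: demand=4,sold=4 ship[2->3]=2 ship[1->2]=1 ship[0->1]=1 prod=2 -> [8 4 4 4]
Step 3: demand=4,sold=4 ship[2->3]=2 ship[1->2]=1 ship[0->1]=1 prod=2 -> [9 4 3 2]
Step 4: demand=4,sold=2 ship[2->3]=2 ship[1->2]=1 ship[0->1]=1 prod=2 -> [10 4 2 2]
Step 5: demand=4,sold=2 ship[2->3]=2 ship[1->2]=1 ship[0->1]=1 prod=2 -> [11 4 1 2]
Step 6: demand=4,sold=2 ship[2->3]=1 ship[1->2]=1 ship[0->1]=1 prod=2 -> [12 4 1 1]
Step 7: demand=4,sold=1 ship[2->3]=1 ship[1->2]=1 ship[0->1]=1 prod=2 -> [13 4 1 1]
Step 8: demand=4,sold=1 ship[2->3]=1 ship[1->2]=1 ship[0->1]=1 prod=2 -> [14 4 1 1]
Step 9: demand=4,sold=1 ship[2->3]=1 ship[1->2]=1 ship[0->1]=1 prod=2 -> [15 4 1 1]
Step 10: demand=4,sold=1 ship[2->3]=1 ship[1->2]=1 ship[0->1]=1 prod=2 -> [16 4 1 1]
Step 11: demand=4,sold=1 ship[2->3]=1 ship[1->2]=1 ship[0->1]=1 prod=2 -> [17 4 1 1]
Step 12: demand=4,sold=1 ship[2->3]=1 ship[1->2]=1 ship[0->1]=1 prod=2 -> [18 4 1 1]
First stockout at step 4

4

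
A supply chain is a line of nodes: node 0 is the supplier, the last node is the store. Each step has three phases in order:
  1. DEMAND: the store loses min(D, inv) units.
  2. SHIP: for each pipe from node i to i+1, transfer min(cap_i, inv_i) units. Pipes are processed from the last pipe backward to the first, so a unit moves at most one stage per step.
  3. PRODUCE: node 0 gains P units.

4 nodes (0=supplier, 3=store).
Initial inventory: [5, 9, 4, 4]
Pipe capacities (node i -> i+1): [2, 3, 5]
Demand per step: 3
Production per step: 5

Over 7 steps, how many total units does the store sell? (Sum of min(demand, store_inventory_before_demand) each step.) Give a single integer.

Answer: 21

Derivation:
Step 1: sold=3 (running total=3) -> [8 8 3 5]
Step 2: sold=3 (running total=6) -> [11 7 3 5]
Step 3: sold=3 (running total=9) -> [14 6 3 5]
Step 4: sold=3 (running total=12) -> [17 5 3 5]
Step 5: sold=3 (running total=15) -> [20 4 3 5]
Step 6: sold=3 (running total=18) -> [23 3 3 5]
Step 7: sold=3 (running total=21) -> [26 2 3 5]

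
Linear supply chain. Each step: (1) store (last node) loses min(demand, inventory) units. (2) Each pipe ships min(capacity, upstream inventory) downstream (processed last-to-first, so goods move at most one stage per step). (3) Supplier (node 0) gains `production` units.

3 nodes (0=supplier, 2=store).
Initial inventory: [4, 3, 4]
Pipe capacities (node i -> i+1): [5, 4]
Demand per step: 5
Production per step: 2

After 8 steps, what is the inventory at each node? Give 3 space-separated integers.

Step 1: demand=5,sold=4 ship[1->2]=3 ship[0->1]=4 prod=2 -> inv=[2 4 3]
Step 2: demand=5,sold=3 ship[1->2]=4 ship[0->1]=2 prod=2 -> inv=[2 2 4]
Step 3: demand=5,sold=4 ship[1->2]=2 ship[0->1]=2 prod=2 -> inv=[2 2 2]
Step 4: demand=5,sold=2 ship[1->2]=2 ship[0->1]=2 prod=2 -> inv=[2 2 2]
Step 5: demand=5,sold=2 ship[1->2]=2 ship[0->1]=2 prod=2 -> inv=[2 2 2]
Step 6: demand=5,sold=2 ship[1->2]=2 ship[0->1]=2 prod=2 -> inv=[2 2 2]
Step 7: demand=5,sold=2 ship[1->2]=2 ship[0->1]=2 prod=2 -> inv=[2 2 2]
Step 8: demand=5,sold=2 ship[1->2]=2 ship[0->1]=2 prod=2 -> inv=[2 2 2]

2 2 2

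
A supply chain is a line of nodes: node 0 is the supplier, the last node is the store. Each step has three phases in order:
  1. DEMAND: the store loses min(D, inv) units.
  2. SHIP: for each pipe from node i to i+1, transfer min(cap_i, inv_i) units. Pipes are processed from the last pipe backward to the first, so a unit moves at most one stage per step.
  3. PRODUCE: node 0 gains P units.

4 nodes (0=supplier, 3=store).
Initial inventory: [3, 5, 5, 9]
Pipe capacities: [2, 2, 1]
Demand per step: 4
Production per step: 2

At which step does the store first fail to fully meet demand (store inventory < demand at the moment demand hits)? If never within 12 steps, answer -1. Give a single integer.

Step 1: demand=4,sold=4 ship[2->3]=1 ship[1->2]=2 ship[0->1]=2 prod=2 -> [3 5 6 6]
Step 2: demand=4,sold=4 ship[2->3]=1 ship[1->2]=2 ship[0->1]=2 prod=2 -> [3 5 7 3]
Step 3: demand=4,sold=3 ship[2->3]=1 ship[1->2]=2 ship[0->1]=2 prod=2 -> [3 5 8 1]
Step 4: demand=4,sold=1 ship[2->3]=1 ship[1->2]=2 ship[0->1]=2 prod=2 -> [3 5 9 1]
Step 5: demand=4,sold=1 ship[2->3]=1 ship[1->2]=2 ship[0->1]=2 prod=2 -> [3 5 10 1]
Step 6: demand=4,sold=1 ship[2->3]=1 ship[1->2]=2 ship[0->1]=2 prod=2 -> [3 5 11 1]
Step 7: demand=4,sold=1 ship[2->3]=1 ship[1->2]=2 ship[0->1]=2 prod=2 -> [3 5 12 1]
Step 8: demand=4,sold=1 ship[2->3]=1 ship[1->2]=2 ship[0->1]=2 prod=2 -> [3 5 13 1]
Step 9: demand=4,sold=1 ship[2->3]=1 ship[1->2]=2 ship[0->1]=2 prod=2 -> [3 5 14 1]
Step 10: demand=4,sold=1 ship[2->3]=1 ship[1->2]=2 ship[0->1]=2 prod=2 -> [3 5 15 1]
Step 11: demand=4,sold=1 ship[2->3]=1 ship[1->2]=2 ship[0->1]=2 prod=2 -> [3 5 16 1]
Step 12: demand=4,sold=1 ship[2->3]=1 ship[1->2]=2 ship[0->1]=2 prod=2 -> [3 5 17 1]
First stockout at step 3

3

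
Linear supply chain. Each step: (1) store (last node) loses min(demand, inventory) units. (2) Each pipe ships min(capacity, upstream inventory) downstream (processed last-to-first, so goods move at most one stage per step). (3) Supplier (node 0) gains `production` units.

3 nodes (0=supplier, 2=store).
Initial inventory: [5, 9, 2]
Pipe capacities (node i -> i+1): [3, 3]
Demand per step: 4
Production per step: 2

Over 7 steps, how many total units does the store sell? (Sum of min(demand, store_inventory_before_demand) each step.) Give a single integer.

Answer: 20

Derivation:
Step 1: sold=2 (running total=2) -> [4 9 3]
Step 2: sold=3 (running total=5) -> [3 9 3]
Step 3: sold=3 (running total=8) -> [2 9 3]
Step 4: sold=3 (running total=11) -> [2 8 3]
Step 5: sold=3 (running total=14) -> [2 7 3]
Step 6: sold=3 (running total=17) -> [2 6 3]
Step 7: sold=3 (running total=20) -> [2 5 3]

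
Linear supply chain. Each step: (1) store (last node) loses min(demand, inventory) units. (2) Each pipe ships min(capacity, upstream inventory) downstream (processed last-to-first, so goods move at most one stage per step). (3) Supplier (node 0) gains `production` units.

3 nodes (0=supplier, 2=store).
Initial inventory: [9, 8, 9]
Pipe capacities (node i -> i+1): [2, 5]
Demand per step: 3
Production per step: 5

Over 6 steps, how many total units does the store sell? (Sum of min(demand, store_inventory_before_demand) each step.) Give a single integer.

Answer: 18

Derivation:
Step 1: sold=3 (running total=3) -> [12 5 11]
Step 2: sold=3 (running total=6) -> [15 2 13]
Step 3: sold=3 (running total=9) -> [18 2 12]
Step 4: sold=3 (running total=12) -> [21 2 11]
Step 5: sold=3 (running total=15) -> [24 2 10]
Step 6: sold=3 (running total=18) -> [27 2 9]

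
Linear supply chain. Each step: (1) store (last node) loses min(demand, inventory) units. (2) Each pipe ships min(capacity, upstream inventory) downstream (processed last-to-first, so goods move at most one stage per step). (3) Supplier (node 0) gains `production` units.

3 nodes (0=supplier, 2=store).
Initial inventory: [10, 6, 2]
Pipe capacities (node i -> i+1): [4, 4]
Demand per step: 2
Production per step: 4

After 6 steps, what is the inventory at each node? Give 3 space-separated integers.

Step 1: demand=2,sold=2 ship[1->2]=4 ship[0->1]=4 prod=4 -> inv=[10 6 4]
Step 2: demand=2,sold=2 ship[1->2]=4 ship[0->1]=4 prod=4 -> inv=[10 6 6]
Step 3: demand=2,sold=2 ship[1->2]=4 ship[0->1]=4 prod=4 -> inv=[10 6 8]
Step 4: demand=2,sold=2 ship[1->2]=4 ship[0->1]=4 prod=4 -> inv=[10 6 10]
Step 5: demand=2,sold=2 ship[1->2]=4 ship[0->1]=4 prod=4 -> inv=[10 6 12]
Step 6: demand=2,sold=2 ship[1->2]=4 ship[0->1]=4 prod=4 -> inv=[10 6 14]

10 6 14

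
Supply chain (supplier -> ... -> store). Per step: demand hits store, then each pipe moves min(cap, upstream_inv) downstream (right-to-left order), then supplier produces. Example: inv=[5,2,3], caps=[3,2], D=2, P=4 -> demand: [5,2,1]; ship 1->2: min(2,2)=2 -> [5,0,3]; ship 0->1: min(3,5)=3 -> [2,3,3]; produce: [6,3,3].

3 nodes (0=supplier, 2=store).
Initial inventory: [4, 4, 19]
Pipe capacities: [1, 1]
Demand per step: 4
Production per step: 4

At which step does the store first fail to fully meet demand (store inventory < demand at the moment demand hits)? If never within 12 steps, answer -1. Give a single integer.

Step 1: demand=4,sold=4 ship[1->2]=1 ship[0->1]=1 prod=4 -> [7 4 16]
Step 2: demand=4,sold=4 ship[1->2]=1 ship[0->1]=1 prod=4 -> [10 4 13]
Step 3: demand=4,sold=4 ship[1->2]=1 ship[0->1]=1 prod=4 -> [13 4 10]
Step 4: demand=4,sold=4 ship[1->2]=1 ship[0->1]=1 prod=4 -> [16 4 7]
Step 5: demand=4,sold=4 ship[1->2]=1 ship[0->1]=1 prod=4 -> [19 4 4]
Step 6: demand=4,sold=4 ship[1->2]=1 ship[0->1]=1 prod=4 -> [22 4 1]
Step 7: demand=4,sold=1 ship[1->2]=1 ship[0->1]=1 prod=4 -> [25 4 1]
Step 8: demand=4,sold=1 ship[1->2]=1 ship[0->1]=1 prod=4 -> [28 4 1]
Step 9: demand=4,sold=1 ship[1->2]=1 ship[0->1]=1 prod=4 -> [31 4 1]
Step 10: demand=4,sold=1 ship[1->2]=1 ship[0->1]=1 prod=4 -> [34 4 1]
Step 11: demand=4,sold=1 ship[1->2]=1 ship[0->1]=1 prod=4 -> [37 4 1]
Step 12: demand=4,sold=1 ship[1->2]=1 ship[0->1]=1 prod=4 -> [40 4 1]
First stockout at step 7

7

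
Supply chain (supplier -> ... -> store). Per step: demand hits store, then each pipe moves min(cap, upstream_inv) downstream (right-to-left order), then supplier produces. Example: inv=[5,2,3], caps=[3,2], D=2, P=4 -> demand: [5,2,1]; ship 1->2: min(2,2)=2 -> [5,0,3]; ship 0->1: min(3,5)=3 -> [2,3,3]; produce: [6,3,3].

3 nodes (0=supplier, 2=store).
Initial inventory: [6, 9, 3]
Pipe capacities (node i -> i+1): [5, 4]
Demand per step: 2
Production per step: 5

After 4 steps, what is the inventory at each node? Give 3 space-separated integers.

Step 1: demand=2,sold=2 ship[1->2]=4 ship[0->1]=5 prod=5 -> inv=[6 10 5]
Step 2: demand=2,sold=2 ship[1->2]=4 ship[0->1]=5 prod=5 -> inv=[6 11 7]
Step 3: demand=2,sold=2 ship[1->2]=4 ship[0->1]=5 prod=5 -> inv=[6 12 9]
Step 4: demand=2,sold=2 ship[1->2]=4 ship[0->1]=5 prod=5 -> inv=[6 13 11]

6 13 11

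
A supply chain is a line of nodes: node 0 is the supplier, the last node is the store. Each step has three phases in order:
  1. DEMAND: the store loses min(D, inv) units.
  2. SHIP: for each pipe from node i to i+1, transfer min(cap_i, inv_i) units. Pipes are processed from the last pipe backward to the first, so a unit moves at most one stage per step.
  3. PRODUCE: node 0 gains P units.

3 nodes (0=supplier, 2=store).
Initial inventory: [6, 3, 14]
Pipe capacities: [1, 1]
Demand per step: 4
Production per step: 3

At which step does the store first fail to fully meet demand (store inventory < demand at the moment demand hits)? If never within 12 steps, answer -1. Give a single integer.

Step 1: demand=4,sold=4 ship[1->2]=1 ship[0->1]=1 prod=3 -> [8 3 11]
Step 2: demand=4,sold=4 ship[1->2]=1 ship[0->1]=1 prod=3 -> [10 3 8]
Step 3: demand=4,sold=4 ship[1->2]=1 ship[0->1]=1 prod=3 -> [12 3 5]
Step 4: demand=4,sold=4 ship[1->2]=1 ship[0->1]=1 prod=3 -> [14 3 2]
Step 5: demand=4,sold=2 ship[1->2]=1 ship[0->1]=1 prod=3 -> [16 3 1]
Step 6: demand=4,sold=1 ship[1->2]=1 ship[0->1]=1 prod=3 -> [18 3 1]
Step 7: demand=4,sold=1 ship[1->2]=1 ship[0->1]=1 prod=3 -> [20 3 1]
Step 8: demand=4,sold=1 ship[1->2]=1 ship[0->1]=1 prod=3 -> [22 3 1]
Step 9: demand=4,sold=1 ship[1->2]=1 ship[0->1]=1 prod=3 -> [24 3 1]
Step 10: demand=4,sold=1 ship[1->2]=1 ship[0->1]=1 prod=3 -> [26 3 1]
Step 11: demand=4,sold=1 ship[1->2]=1 ship[0->1]=1 prod=3 -> [28 3 1]
Step 12: demand=4,sold=1 ship[1->2]=1 ship[0->1]=1 prod=3 -> [30 3 1]
First stockout at step 5

5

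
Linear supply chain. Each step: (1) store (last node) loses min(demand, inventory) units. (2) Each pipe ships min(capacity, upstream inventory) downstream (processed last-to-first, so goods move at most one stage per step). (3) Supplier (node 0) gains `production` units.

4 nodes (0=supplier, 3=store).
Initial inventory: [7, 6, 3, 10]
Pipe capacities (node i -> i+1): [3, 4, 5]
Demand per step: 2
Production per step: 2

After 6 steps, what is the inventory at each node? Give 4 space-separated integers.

Step 1: demand=2,sold=2 ship[2->3]=3 ship[1->2]=4 ship[0->1]=3 prod=2 -> inv=[6 5 4 11]
Step 2: demand=2,sold=2 ship[2->3]=4 ship[1->2]=4 ship[0->1]=3 prod=2 -> inv=[5 4 4 13]
Step 3: demand=2,sold=2 ship[2->3]=4 ship[1->2]=4 ship[0->1]=3 prod=2 -> inv=[4 3 4 15]
Step 4: demand=2,sold=2 ship[2->3]=4 ship[1->2]=3 ship[0->1]=3 prod=2 -> inv=[3 3 3 17]
Step 5: demand=2,sold=2 ship[2->3]=3 ship[1->2]=3 ship[0->1]=3 prod=2 -> inv=[2 3 3 18]
Step 6: demand=2,sold=2 ship[2->3]=3 ship[1->2]=3 ship[0->1]=2 prod=2 -> inv=[2 2 3 19]

2 2 3 19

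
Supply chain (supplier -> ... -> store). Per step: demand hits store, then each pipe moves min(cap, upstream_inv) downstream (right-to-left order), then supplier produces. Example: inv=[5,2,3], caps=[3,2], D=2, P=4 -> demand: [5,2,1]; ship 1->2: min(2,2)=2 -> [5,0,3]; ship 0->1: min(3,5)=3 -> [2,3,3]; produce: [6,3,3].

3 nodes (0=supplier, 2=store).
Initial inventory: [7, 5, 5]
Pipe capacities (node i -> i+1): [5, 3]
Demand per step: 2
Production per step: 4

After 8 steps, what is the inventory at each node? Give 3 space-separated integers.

Step 1: demand=2,sold=2 ship[1->2]=3 ship[0->1]=5 prod=4 -> inv=[6 7 6]
Step 2: demand=2,sold=2 ship[1->2]=3 ship[0->1]=5 prod=4 -> inv=[5 9 7]
Step 3: demand=2,sold=2 ship[1->2]=3 ship[0->1]=5 prod=4 -> inv=[4 11 8]
Step 4: demand=2,sold=2 ship[1->2]=3 ship[0->1]=4 prod=4 -> inv=[4 12 9]
Step 5: demand=2,sold=2 ship[1->2]=3 ship[0->1]=4 prod=4 -> inv=[4 13 10]
Step 6: demand=2,sold=2 ship[1->2]=3 ship[0->1]=4 prod=4 -> inv=[4 14 11]
Step 7: demand=2,sold=2 ship[1->2]=3 ship[0->1]=4 prod=4 -> inv=[4 15 12]
Step 8: demand=2,sold=2 ship[1->2]=3 ship[0->1]=4 prod=4 -> inv=[4 16 13]

4 16 13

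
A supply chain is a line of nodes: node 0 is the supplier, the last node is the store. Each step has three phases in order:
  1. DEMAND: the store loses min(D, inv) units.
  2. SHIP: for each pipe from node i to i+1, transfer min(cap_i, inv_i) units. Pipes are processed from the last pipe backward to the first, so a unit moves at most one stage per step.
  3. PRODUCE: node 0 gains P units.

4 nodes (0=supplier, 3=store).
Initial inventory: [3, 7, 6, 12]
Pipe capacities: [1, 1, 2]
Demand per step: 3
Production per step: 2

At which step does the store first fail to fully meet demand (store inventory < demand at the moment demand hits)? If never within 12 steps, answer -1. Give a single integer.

Step 1: demand=3,sold=3 ship[2->3]=2 ship[1->2]=1 ship[0->1]=1 prod=2 -> [4 7 5 11]
Step 2: demand=3,sold=3 ship[2->3]=2 ship[1->2]=1 ship[0->1]=1 prod=2 -> [5 7 4 10]
Step 3: demand=3,sold=3 ship[2->3]=2 ship[1->2]=1 ship[0->1]=1 prod=2 -> [6 7 3 9]
Step 4: demand=3,sold=3 ship[2->3]=2 ship[1->2]=1 ship[0->1]=1 prod=2 -> [7 7 2 8]
Step 5: demand=3,sold=3 ship[2->3]=2 ship[1->2]=1 ship[0->1]=1 prod=2 -> [8 7 1 7]
Step 6: demand=3,sold=3 ship[2->3]=1 ship[1->2]=1 ship[0->1]=1 prod=2 -> [9 7 1 5]
Step 7: demand=3,sold=3 ship[2->3]=1 ship[1->2]=1 ship[0->1]=1 prod=2 -> [10 7 1 3]
Step 8: demand=3,sold=3 ship[2->3]=1 ship[1->2]=1 ship[0->1]=1 prod=2 -> [11 7 1 1]
Step 9: demand=3,sold=1 ship[2->3]=1 ship[1->2]=1 ship[0->1]=1 prod=2 -> [12 7 1 1]
Step 10: demand=3,sold=1 ship[2->3]=1 ship[1->2]=1 ship[0->1]=1 prod=2 -> [13 7 1 1]
Step 11: demand=3,sold=1 ship[2->3]=1 ship[1->2]=1 ship[0->1]=1 prod=2 -> [14 7 1 1]
Step 12: demand=3,sold=1 ship[2->3]=1 ship[1->2]=1 ship[0->1]=1 prod=2 -> [15 7 1 1]
First stockout at step 9

9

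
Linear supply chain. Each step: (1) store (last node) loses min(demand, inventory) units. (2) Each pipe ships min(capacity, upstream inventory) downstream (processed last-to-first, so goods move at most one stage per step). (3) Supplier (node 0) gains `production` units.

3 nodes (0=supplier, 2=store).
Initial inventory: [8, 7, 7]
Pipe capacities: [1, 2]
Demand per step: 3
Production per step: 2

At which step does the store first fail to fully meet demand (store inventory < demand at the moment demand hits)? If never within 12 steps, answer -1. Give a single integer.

Step 1: demand=3,sold=3 ship[1->2]=2 ship[0->1]=1 prod=2 -> [9 6 6]
Step 2: demand=3,sold=3 ship[1->2]=2 ship[0->1]=1 prod=2 -> [10 5 5]
Step 3: demand=3,sold=3 ship[1->2]=2 ship[0->1]=1 prod=2 -> [11 4 4]
Step 4: demand=3,sold=3 ship[1->2]=2 ship[0->1]=1 prod=2 -> [12 3 3]
Step 5: demand=3,sold=3 ship[1->2]=2 ship[0->1]=1 prod=2 -> [13 2 2]
Step 6: demand=3,sold=2 ship[1->2]=2 ship[0->1]=1 prod=2 -> [14 1 2]
Step 7: demand=3,sold=2 ship[1->2]=1 ship[0->1]=1 prod=2 -> [15 1 1]
Step 8: demand=3,sold=1 ship[1->2]=1 ship[0->1]=1 prod=2 -> [16 1 1]
Step 9: demand=3,sold=1 ship[1->2]=1 ship[0->1]=1 prod=2 -> [17 1 1]
Step 10: demand=3,sold=1 ship[1->2]=1 ship[0->1]=1 prod=2 -> [18 1 1]
Step 11: demand=3,sold=1 ship[1->2]=1 ship[0->1]=1 prod=2 -> [19 1 1]
Step 12: demand=3,sold=1 ship[1->2]=1 ship[0->1]=1 prod=2 -> [20 1 1]
First stockout at step 6

6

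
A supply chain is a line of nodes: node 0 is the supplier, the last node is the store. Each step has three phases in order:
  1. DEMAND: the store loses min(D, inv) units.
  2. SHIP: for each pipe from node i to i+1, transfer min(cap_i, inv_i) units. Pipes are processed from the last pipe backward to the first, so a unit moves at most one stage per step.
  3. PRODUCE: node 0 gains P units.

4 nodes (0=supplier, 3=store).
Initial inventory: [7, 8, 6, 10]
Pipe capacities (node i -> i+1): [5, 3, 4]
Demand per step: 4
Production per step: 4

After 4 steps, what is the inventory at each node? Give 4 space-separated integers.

Step 1: demand=4,sold=4 ship[2->3]=4 ship[1->2]=3 ship[0->1]=5 prod=4 -> inv=[6 10 5 10]
Step 2: demand=4,sold=4 ship[2->3]=4 ship[1->2]=3 ship[0->1]=5 prod=4 -> inv=[5 12 4 10]
Step 3: demand=4,sold=4 ship[2->3]=4 ship[1->2]=3 ship[0->1]=5 prod=4 -> inv=[4 14 3 10]
Step 4: demand=4,sold=4 ship[2->3]=3 ship[1->2]=3 ship[0->1]=4 prod=4 -> inv=[4 15 3 9]

4 15 3 9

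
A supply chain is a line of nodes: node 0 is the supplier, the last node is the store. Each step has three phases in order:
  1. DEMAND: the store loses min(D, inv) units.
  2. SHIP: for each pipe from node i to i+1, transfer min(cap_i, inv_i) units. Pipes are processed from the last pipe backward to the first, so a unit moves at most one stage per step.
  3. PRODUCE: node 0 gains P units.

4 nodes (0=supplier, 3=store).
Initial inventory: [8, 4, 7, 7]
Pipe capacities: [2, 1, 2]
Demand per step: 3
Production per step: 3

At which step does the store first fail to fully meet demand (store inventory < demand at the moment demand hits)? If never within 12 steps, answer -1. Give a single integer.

Step 1: demand=3,sold=3 ship[2->3]=2 ship[1->2]=1 ship[0->1]=2 prod=3 -> [9 5 6 6]
Step 2: demand=3,sold=3 ship[2->3]=2 ship[1->2]=1 ship[0->1]=2 prod=3 -> [10 6 5 5]
Step 3: demand=3,sold=3 ship[2->3]=2 ship[1->2]=1 ship[0->1]=2 prod=3 -> [11 7 4 4]
Step 4: demand=3,sold=3 ship[2->3]=2 ship[1->2]=1 ship[0->1]=2 prod=3 -> [12 8 3 3]
Step 5: demand=3,sold=3 ship[2->3]=2 ship[1->2]=1 ship[0->1]=2 prod=3 -> [13 9 2 2]
Step 6: demand=3,sold=2 ship[2->3]=2 ship[1->2]=1 ship[0->1]=2 prod=3 -> [14 10 1 2]
Step 7: demand=3,sold=2 ship[2->3]=1 ship[1->2]=1 ship[0->1]=2 prod=3 -> [15 11 1 1]
Step 8: demand=3,sold=1 ship[2->3]=1 ship[1->2]=1 ship[0->1]=2 prod=3 -> [16 12 1 1]
Step 9: demand=3,sold=1 ship[2->3]=1 ship[1->2]=1 ship[0->1]=2 prod=3 -> [17 13 1 1]
Step 10: demand=3,sold=1 ship[2->3]=1 ship[1->2]=1 ship[0->1]=2 prod=3 -> [18 14 1 1]
Step 11: demand=3,sold=1 ship[2->3]=1 ship[1->2]=1 ship[0->1]=2 prod=3 -> [19 15 1 1]
Step 12: demand=3,sold=1 ship[2->3]=1 ship[1->2]=1 ship[0->1]=2 prod=3 -> [20 16 1 1]
First stockout at step 6

6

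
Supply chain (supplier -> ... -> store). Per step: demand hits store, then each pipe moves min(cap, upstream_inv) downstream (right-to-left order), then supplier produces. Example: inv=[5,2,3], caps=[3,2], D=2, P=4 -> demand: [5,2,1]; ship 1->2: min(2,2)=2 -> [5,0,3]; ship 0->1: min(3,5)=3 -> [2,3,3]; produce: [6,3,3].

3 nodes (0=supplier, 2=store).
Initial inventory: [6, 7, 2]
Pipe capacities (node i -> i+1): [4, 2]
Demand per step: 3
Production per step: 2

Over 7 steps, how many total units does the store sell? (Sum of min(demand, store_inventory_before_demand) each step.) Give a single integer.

Step 1: sold=2 (running total=2) -> [4 9 2]
Step 2: sold=2 (running total=4) -> [2 11 2]
Step 3: sold=2 (running total=6) -> [2 11 2]
Step 4: sold=2 (running total=8) -> [2 11 2]
Step 5: sold=2 (running total=10) -> [2 11 2]
Step 6: sold=2 (running total=12) -> [2 11 2]
Step 7: sold=2 (running total=14) -> [2 11 2]

Answer: 14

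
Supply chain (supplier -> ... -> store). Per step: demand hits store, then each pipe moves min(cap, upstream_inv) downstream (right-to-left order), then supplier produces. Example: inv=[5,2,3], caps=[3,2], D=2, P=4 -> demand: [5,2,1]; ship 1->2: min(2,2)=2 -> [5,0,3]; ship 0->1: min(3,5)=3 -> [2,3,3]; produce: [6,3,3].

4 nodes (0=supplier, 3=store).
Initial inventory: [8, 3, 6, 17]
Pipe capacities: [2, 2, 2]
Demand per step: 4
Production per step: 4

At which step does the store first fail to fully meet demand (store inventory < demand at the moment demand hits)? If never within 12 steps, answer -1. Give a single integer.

Step 1: demand=4,sold=4 ship[2->3]=2 ship[1->2]=2 ship[0->1]=2 prod=4 -> [10 3 6 15]
Step 2: demand=4,sold=4 ship[2->3]=2 ship[1->2]=2 ship[0->1]=2 prod=4 -> [12 3 6 13]
Step 3: demand=4,sold=4 ship[2->3]=2 ship[1->2]=2 ship[0->1]=2 prod=4 -> [14 3 6 11]
Step 4: demand=4,sold=4 ship[2->3]=2 ship[1->2]=2 ship[0->1]=2 prod=4 -> [16 3 6 9]
Step 5: demand=4,sold=4 ship[2->3]=2 ship[1->2]=2 ship[0->1]=2 prod=4 -> [18 3 6 7]
Step 6: demand=4,sold=4 ship[2->3]=2 ship[1->2]=2 ship[0->1]=2 prod=4 -> [20 3 6 5]
Step 7: demand=4,sold=4 ship[2->3]=2 ship[1->2]=2 ship[0->1]=2 prod=4 -> [22 3 6 3]
Step 8: demand=4,sold=3 ship[2->3]=2 ship[1->2]=2 ship[0->1]=2 prod=4 -> [24 3 6 2]
Step 9: demand=4,sold=2 ship[2->3]=2 ship[1->2]=2 ship[0->1]=2 prod=4 -> [26 3 6 2]
Step 10: demand=4,sold=2 ship[2->3]=2 ship[1->2]=2 ship[0->1]=2 prod=4 -> [28 3 6 2]
Step 11: demand=4,sold=2 ship[2->3]=2 ship[1->2]=2 ship[0->1]=2 prod=4 -> [30 3 6 2]
Step 12: demand=4,sold=2 ship[2->3]=2 ship[1->2]=2 ship[0->1]=2 prod=4 -> [32 3 6 2]
First stockout at step 8

8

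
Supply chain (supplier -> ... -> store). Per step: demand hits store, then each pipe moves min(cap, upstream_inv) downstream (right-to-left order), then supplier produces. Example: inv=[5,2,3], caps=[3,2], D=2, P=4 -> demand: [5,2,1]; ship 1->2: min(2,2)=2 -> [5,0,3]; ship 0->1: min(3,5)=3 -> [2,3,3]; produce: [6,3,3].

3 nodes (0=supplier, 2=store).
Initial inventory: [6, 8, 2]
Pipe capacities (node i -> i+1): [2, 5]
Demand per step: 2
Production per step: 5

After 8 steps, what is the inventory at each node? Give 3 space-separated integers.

Step 1: demand=2,sold=2 ship[1->2]=5 ship[0->1]=2 prod=5 -> inv=[9 5 5]
Step 2: demand=2,sold=2 ship[1->2]=5 ship[0->1]=2 prod=5 -> inv=[12 2 8]
Step 3: demand=2,sold=2 ship[1->2]=2 ship[0->1]=2 prod=5 -> inv=[15 2 8]
Step 4: demand=2,sold=2 ship[1->2]=2 ship[0->1]=2 prod=5 -> inv=[18 2 8]
Step 5: demand=2,sold=2 ship[1->2]=2 ship[0->1]=2 prod=5 -> inv=[21 2 8]
Step 6: demand=2,sold=2 ship[1->2]=2 ship[0->1]=2 prod=5 -> inv=[24 2 8]
Step 7: demand=2,sold=2 ship[1->2]=2 ship[0->1]=2 prod=5 -> inv=[27 2 8]
Step 8: demand=2,sold=2 ship[1->2]=2 ship[0->1]=2 prod=5 -> inv=[30 2 8]

30 2 8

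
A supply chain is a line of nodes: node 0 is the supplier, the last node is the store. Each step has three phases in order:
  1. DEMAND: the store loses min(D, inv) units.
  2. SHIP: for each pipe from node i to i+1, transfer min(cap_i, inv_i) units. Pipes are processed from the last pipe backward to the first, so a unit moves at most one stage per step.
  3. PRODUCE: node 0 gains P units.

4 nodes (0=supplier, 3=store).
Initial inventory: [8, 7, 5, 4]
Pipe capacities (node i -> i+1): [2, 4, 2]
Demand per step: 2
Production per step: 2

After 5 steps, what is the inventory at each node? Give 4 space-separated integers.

Step 1: demand=2,sold=2 ship[2->3]=2 ship[1->2]=4 ship[0->1]=2 prod=2 -> inv=[8 5 7 4]
Step 2: demand=2,sold=2 ship[2->3]=2 ship[1->2]=4 ship[0->1]=2 prod=2 -> inv=[8 3 9 4]
Step 3: demand=2,sold=2 ship[2->3]=2 ship[1->2]=3 ship[0->1]=2 prod=2 -> inv=[8 2 10 4]
Step 4: demand=2,sold=2 ship[2->3]=2 ship[1->2]=2 ship[0->1]=2 prod=2 -> inv=[8 2 10 4]
Step 5: demand=2,sold=2 ship[2->3]=2 ship[1->2]=2 ship[0->1]=2 prod=2 -> inv=[8 2 10 4]

8 2 10 4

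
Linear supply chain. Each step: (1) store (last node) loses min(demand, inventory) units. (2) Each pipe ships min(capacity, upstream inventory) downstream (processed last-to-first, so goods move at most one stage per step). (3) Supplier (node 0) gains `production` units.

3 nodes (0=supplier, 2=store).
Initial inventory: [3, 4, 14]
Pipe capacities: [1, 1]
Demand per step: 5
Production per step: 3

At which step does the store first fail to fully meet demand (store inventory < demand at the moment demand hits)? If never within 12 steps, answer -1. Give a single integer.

Step 1: demand=5,sold=5 ship[1->2]=1 ship[0->1]=1 prod=3 -> [5 4 10]
Step 2: demand=5,sold=5 ship[1->2]=1 ship[0->1]=1 prod=3 -> [7 4 6]
Step 3: demand=5,sold=5 ship[1->2]=1 ship[0->1]=1 prod=3 -> [9 4 2]
Step 4: demand=5,sold=2 ship[1->2]=1 ship[0->1]=1 prod=3 -> [11 4 1]
Step 5: demand=5,sold=1 ship[1->2]=1 ship[0->1]=1 prod=3 -> [13 4 1]
Step 6: demand=5,sold=1 ship[1->2]=1 ship[0->1]=1 prod=3 -> [15 4 1]
Step 7: demand=5,sold=1 ship[1->2]=1 ship[0->1]=1 prod=3 -> [17 4 1]
Step 8: demand=5,sold=1 ship[1->2]=1 ship[0->1]=1 prod=3 -> [19 4 1]
Step 9: demand=5,sold=1 ship[1->2]=1 ship[0->1]=1 prod=3 -> [21 4 1]
Step 10: demand=5,sold=1 ship[1->2]=1 ship[0->1]=1 prod=3 -> [23 4 1]
Step 11: demand=5,sold=1 ship[1->2]=1 ship[0->1]=1 prod=3 -> [25 4 1]
Step 12: demand=5,sold=1 ship[1->2]=1 ship[0->1]=1 prod=3 -> [27 4 1]
First stockout at step 4

4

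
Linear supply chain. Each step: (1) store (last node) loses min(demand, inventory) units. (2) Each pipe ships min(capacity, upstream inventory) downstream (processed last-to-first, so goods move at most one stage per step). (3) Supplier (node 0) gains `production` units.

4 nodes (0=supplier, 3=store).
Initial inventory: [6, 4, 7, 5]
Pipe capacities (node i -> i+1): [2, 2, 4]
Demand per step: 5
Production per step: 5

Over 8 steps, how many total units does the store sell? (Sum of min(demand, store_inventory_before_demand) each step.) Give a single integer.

Answer: 24

Derivation:
Step 1: sold=5 (running total=5) -> [9 4 5 4]
Step 2: sold=4 (running total=9) -> [12 4 3 4]
Step 3: sold=4 (running total=13) -> [15 4 2 3]
Step 4: sold=3 (running total=16) -> [18 4 2 2]
Step 5: sold=2 (running total=18) -> [21 4 2 2]
Step 6: sold=2 (running total=20) -> [24 4 2 2]
Step 7: sold=2 (running total=22) -> [27 4 2 2]
Step 8: sold=2 (running total=24) -> [30 4 2 2]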